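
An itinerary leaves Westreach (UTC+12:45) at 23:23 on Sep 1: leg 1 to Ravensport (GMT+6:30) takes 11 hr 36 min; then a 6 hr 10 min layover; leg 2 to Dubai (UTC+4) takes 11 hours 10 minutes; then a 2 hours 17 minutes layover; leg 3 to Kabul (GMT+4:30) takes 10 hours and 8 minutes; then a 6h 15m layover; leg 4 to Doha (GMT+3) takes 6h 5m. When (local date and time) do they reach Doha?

Convert departure to UTC: 23:23 − 12:45 = 10:38 UTC on Sep 1.
Add 11 hours and 36 minutes leg 1 → 22:14 UTC.
Add 6 hours and 10 minutes layover in Ravensport → 04:24 UTC (Sep 2).
Add 11 hours and 10 minutes leg 2 → 15:34 UTC.
Add 2 hours 17 minutes layover in Dubai → 17:51 UTC.
Add 10 hours 8 minutes leg 3 → 03:59 UTC (Sep 3).
Add 6 hours 15 minutes layover in Kabul → 10:14 UTC.
Add 6 hours 5 minutes leg 4 → 16:19 UTC.
Doha is UTC+3:00, so local arrival = 16:19 + 3:00 = 19:19 on Sep 3.

19:19 on Sep 3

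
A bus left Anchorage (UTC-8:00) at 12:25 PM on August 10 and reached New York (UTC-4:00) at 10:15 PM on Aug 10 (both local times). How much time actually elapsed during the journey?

5 hours 50 minutes

New York is 4:00 ahead of Anchorage.
Clock-face elapsed time (ignoring zones) is 9 hours 50 minutes.
Actual elapsed = 9 hours 50 minutes − 4:00 = 5 hours 50 minutes.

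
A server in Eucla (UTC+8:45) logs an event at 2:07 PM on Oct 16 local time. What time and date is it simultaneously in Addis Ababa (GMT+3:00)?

8:22 AM on October 16

In UTC: 2:07 PM − 8:45 = 5:22 AM on Oct 16.
Addis Ababa is UTC+3:00: 5:22 AM + 3:00 = 8:22 AM on Oct 16.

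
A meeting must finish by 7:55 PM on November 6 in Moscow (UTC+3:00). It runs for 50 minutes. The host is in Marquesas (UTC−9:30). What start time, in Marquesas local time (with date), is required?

Target end time in UTC: 7:55 PM − 3:00 = 4:55 PM on Nov 6.
Subtract 50 minutes → start 4:05 PM UTC on Nov 6.
Marquesas is UTC−9:30: 4:05 PM − 9:30 = 6:35 AM on Nov 6.

6:35 AM on November 6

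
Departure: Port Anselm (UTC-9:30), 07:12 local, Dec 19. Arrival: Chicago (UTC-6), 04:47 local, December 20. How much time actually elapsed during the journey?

18 hours 5 minutes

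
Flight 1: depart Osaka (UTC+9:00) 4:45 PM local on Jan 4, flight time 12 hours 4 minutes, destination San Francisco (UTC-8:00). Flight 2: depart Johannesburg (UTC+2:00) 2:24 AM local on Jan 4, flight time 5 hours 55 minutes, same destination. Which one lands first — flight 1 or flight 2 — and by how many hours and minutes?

the second, by 13 hours 30 minutes

Flight 1 in UTC: 4:45 PM − 9:00 = 7:45 AM on Jan 4.
+12 hours and 4 minutes → arrive 7:49 PM UTC on Jan 4.
Flight 2 in UTC: 2:24 AM − 2:00 = 12:24 AM on Jan 4.
+5 hours and 55 minutes → arrive 6:19 AM UTC on Jan 4.
Flight 2 lands earlier by 13 hours 30 minutes.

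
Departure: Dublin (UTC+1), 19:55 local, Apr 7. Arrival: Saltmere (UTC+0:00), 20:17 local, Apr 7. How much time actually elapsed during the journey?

Saltmere is 1:00 behind Dublin.
Clock-face elapsed time (ignoring zones) is 22 minutes.
Actual elapsed = 22 minutes + 1:00 = 1 hour 22 minutes.

1 hour 22 minutes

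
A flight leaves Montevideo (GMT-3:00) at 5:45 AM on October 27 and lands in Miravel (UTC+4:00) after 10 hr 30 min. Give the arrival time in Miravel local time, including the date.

11:15 PM on October 27

Convert departure to UTC: 5:45 AM + 3:00 = 8:45 AM UTC on Oct 27.
Add 10 hours and 30 minutes travel time → 7:15 PM UTC.
Miravel is UTC+4:00, so local arrival = 7:15 PM + 4:00 = 11:15 PM on Oct 27.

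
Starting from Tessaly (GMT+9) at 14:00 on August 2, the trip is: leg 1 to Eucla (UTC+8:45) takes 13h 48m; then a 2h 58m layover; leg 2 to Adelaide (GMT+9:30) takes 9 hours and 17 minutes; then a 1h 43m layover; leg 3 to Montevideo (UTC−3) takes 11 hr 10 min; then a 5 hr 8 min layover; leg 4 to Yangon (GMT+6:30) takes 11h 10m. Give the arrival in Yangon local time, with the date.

Convert departure to UTC: 14:00 − 9:00 = 05:00 UTC on Aug 2.
Add 13 hours 48 minutes leg 1 → 18:48 UTC.
Add 2 hours and 58 minutes layover in Eucla → 21:46 UTC.
Add 9 hours 17 minutes leg 2 → 07:03 UTC (Aug 3).
Add 1 hour and 43 minutes layover in Adelaide → 08:46 UTC.
Add 11 hours and 10 minutes leg 3 → 19:56 UTC.
Add 5 hours 8 minutes layover in Montevideo → 01:04 UTC (Aug 4).
Add 11 hours and 10 minutes leg 4 → 12:14 UTC.
Yangon is UTC+6:30, so local arrival = 12:14 + 6:30 = 18:44 on Aug 4.

18:44 on August 4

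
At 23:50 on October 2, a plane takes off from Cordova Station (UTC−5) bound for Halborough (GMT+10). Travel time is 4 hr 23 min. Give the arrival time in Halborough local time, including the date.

Convert departure to UTC: 23:50 + 5:00 = 04:50 UTC on Oct 3.
Add 4 hours 23 minutes travel time → 09:13 UTC.
Halborough is UTC+10:00, so local arrival = 09:13 + 10:00 = 19:13 on Oct 3.

19:13 on October 3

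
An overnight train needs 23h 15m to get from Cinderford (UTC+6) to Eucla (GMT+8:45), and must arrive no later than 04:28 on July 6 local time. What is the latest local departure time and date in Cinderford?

02:28 on July 5

Target arrival in UTC: 04:28 − 8:45 = 19:43 on Jul 5.
Subtract 23 hours 15 minutes → departure 20:28 UTC on Jul 4.
Cinderford is UTC+6:00: 20:28 + 6:00 = 02:28 on Jul 5.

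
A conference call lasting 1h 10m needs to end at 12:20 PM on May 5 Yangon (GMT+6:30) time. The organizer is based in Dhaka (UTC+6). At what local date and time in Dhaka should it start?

Target end time in UTC: 12:20 PM − 6:30 = 5:50 AM on May 5.
Subtract 1 hour 10 minutes → start 4:40 AM UTC on May 5.
Dhaka is UTC+6:00: 4:40 AM + 6:00 = 10:40 AM on May 5.

10:40 AM on May 5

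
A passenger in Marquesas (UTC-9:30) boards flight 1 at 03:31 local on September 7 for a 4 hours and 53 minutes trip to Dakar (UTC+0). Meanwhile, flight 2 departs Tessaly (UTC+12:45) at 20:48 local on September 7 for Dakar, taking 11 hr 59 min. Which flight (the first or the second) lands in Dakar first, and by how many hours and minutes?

Flight 1 in UTC: 03:31 + 9:30 = 13:01 on Sep 7.
+4 hours and 53 minutes → arrive 17:54 UTC on Sep 7.
Flight 2 in UTC: 20:48 − 12:45 = 08:03 on Sep 7.
+11 hours 59 minutes → arrive 20:02 UTC on Sep 7.
Flight 1 lands earlier by 2 hours 8 minutes.

the first, by 2 hours 8 minutes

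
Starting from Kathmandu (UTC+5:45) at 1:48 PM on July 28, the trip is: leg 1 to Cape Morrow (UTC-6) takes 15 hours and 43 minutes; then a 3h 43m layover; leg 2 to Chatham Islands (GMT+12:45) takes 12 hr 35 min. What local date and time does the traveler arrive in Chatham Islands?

4:49 AM on July 30

Convert departure to UTC: 1:48 PM − 5:45 = 8:03 AM UTC on Jul 28.
Add 15 hours 43 minutes leg 1 → 11:46 PM UTC.
Add 3 hours 43 minutes layover in Cape Morrow → 3:29 AM UTC (Jul 29).
Add 12 hours 35 minutes leg 2 → 4:04 PM UTC.
Chatham Islands is UTC+12:45, so local arrival = 4:04 PM + 12:45 = 4:49 AM on Jul 30.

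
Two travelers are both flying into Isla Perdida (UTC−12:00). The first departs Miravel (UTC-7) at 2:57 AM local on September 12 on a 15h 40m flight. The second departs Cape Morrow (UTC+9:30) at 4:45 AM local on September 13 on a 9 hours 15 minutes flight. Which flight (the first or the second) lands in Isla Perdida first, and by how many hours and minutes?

the first, by 2 hours 53 minutes

Flight 1 in UTC: 2:57 AM + 7:00 = 9:57 AM on Sep 12.
+15 hours 40 minutes → arrive 1:37 AM UTC on Sep 13.
Flight 2 in UTC: 4:45 AM − 9:30 = 7:15 PM on Sep 12.
+9 hours and 15 minutes → arrive 4:30 AM UTC on Sep 13.
Flight 1 lands earlier by 2 hours 53 minutes.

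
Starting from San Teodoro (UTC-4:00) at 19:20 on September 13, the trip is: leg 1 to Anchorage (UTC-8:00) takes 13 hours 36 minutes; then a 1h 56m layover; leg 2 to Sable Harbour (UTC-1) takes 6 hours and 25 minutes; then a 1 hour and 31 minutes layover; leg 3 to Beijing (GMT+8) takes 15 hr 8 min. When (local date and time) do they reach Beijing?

Convert departure to UTC: 19:20 + 4:00 = 23:20 UTC on Sep 13.
Add 13 hours and 36 minutes leg 1 → 12:56 UTC (Sep 14).
Add 1 hour and 56 minutes layover in Anchorage → 14:52 UTC.
Add 6 hours and 25 minutes leg 2 → 21:17 UTC.
Add 1 hour 31 minutes layover in Sable Harbour → 22:48 UTC.
Add 15 hours 8 minutes leg 3 → 13:56 UTC (Sep 15).
Beijing is UTC+8:00, so local arrival = 13:56 + 8:00 = 21:56 on Sep 15.

21:56 on September 15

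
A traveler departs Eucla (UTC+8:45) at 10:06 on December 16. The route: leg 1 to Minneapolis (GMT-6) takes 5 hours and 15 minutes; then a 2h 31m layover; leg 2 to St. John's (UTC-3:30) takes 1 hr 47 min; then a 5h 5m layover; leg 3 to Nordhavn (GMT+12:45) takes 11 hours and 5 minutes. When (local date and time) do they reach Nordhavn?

15:49 on December 17

Convert departure to UTC: 10:06 − 8:45 = 01:21 UTC on Dec 16.
Add 5 hours and 15 minutes leg 1 → 06:36 UTC.
Add 2 hours and 31 minutes layover in Minneapolis → 09:07 UTC.
Add 1 hour 47 minutes leg 2 → 10:54 UTC.
Add 5 hours 5 minutes layover in St. John's → 15:59 UTC.
Add 11 hours and 5 minutes leg 3 → 03:04 UTC (Dec 17).
Nordhavn is UTC+12:45, so local arrival = 03:04 + 12:45 = 15:49 on Dec 17.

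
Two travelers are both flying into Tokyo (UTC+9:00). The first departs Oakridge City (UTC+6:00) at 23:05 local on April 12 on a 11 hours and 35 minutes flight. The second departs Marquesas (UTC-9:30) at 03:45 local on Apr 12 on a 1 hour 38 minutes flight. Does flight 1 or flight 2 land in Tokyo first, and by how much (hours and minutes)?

the second, by 13 hours 47 minutes

Flight 1 in UTC: 23:05 − 6:00 = 17:05 on Apr 12.
+11 hours 35 minutes → arrive 04:40 UTC on Apr 13.
Flight 2 in UTC: 03:45 + 9:30 = 13:15 on Apr 12.
+1 hour 38 minutes → arrive 14:53 UTC on Apr 12.
Flight 2 lands earlier by 13 hours 47 minutes.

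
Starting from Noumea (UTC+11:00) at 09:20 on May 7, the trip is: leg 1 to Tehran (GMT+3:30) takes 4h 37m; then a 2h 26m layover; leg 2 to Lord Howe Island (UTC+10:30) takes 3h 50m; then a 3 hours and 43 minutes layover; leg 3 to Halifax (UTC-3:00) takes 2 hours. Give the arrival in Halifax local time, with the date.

Convert departure to UTC: 09:20 − 11:00 = 22:20 UTC on May 6.
Add 4 hours 37 minutes leg 1 → 02:57 UTC (May 7).
Add 2 hours 26 minutes layover in Tehran → 05:23 UTC.
Add 3 hours and 50 minutes leg 2 → 09:13 UTC.
Add 3 hours 43 minutes layover in Lord Howe Island → 12:56 UTC.
Add 2 hours leg 3 → 14:56 UTC.
Halifax is UTC−3:00, so local arrival = 14:56 − 3:00 = 11:56 on May 7.

11:56 on May 7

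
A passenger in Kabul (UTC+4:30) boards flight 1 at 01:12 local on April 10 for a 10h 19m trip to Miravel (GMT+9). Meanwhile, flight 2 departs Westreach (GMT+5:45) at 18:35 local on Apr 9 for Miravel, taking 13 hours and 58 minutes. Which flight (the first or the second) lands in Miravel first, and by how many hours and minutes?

Flight 1 in UTC: 01:12 − 4:30 = 20:42 on Apr 9.
+10 hours and 19 minutes → arrive 07:01 UTC on Apr 10.
Flight 2 in UTC: 18:35 − 5:45 = 12:50 on Apr 9.
+13 hours 58 minutes → arrive 02:48 UTC on Apr 10.
Flight 2 lands earlier by 4 hours 13 minutes.

the second, by 4 hours 13 minutes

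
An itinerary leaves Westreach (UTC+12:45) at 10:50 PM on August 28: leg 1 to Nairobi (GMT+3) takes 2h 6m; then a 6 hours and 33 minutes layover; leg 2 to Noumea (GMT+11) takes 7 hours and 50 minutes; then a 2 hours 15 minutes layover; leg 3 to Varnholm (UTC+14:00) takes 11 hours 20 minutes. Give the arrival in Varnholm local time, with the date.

6:09 AM on August 30

Convert departure to UTC: 10:50 PM − 12:45 = 10:05 AM UTC on Aug 28.
Add 2 hours and 6 minutes leg 1 → 12:11 PM UTC.
Add 6 hours and 33 minutes layover in Nairobi → 6:44 PM UTC.
Add 7 hours and 50 minutes leg 2 → 2:34 AM UTC (Aug 29).
Add 2 hours 15 minutes layover in Noumea → 4:49 AM UTC.
Add 11 hours and 20 minutes leg 3 → 4:09 PM UTC.
Varnholm is UTC+14:00, so local arrival = 4:09 PM + 14:00 = 6:09 AM on Aug 30.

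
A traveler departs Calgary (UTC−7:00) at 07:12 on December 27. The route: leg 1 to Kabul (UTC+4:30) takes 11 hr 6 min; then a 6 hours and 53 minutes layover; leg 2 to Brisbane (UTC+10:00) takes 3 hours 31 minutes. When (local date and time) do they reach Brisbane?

21:42 on Dec 28

Convert departure to UTC: 07:12 + 7:00 = 14:12 UTC on Dec 27.
Add 11 hours and 6 minutes leg 1 → 01:18 UTC (Dec 28).
Add 6 hours 53 minutes layover in Kabul → 08:11 UTC.
Add 3 hours and 31 minutes leg 2 → 11:42 UTC.
Brisbane is UTC+10:00, so local arrival = 11:42 + 10:00 = 21:42 on Dec 28.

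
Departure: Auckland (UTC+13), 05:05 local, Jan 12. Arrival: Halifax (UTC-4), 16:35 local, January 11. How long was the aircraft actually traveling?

Departure in UTC: 05:05 − 13:00 = 16:05 on Jan 11.
Arrival in UTC: 16:35 + 4:00 = 20:35 on Jan 11.
Elapsed = 20:35 − 16:05 = 4 hours 30 minutes.

4 hours 30 minutes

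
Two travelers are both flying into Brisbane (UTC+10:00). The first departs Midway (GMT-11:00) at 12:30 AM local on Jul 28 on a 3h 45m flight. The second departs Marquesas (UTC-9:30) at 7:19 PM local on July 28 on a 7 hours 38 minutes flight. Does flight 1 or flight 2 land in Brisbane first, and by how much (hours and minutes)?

the first, by 21 hours 12 minutes

Flight 1 in UTC: 12:30 AM + 11:00 = 11:30 AM on Jul 28.
+3 hours and 45 minutes → arrive 3:15 PM UTC on Jul 28.
Flight 2 in UTC: 7:19 PM + 9:30 = 4:49 AM on Jul 29.
+7 hours and 38 minutes → arrive 12:27 PM UTC on Jul 29.
Flight 1 lands earlier by 21 hours 12 minutes.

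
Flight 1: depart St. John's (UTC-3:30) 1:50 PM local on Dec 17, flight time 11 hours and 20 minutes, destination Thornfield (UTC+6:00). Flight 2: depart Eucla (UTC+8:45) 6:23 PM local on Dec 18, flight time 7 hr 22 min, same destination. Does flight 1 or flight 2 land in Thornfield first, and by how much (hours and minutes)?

Flight 1 in UTC: 1:50 PM + 3:30 = 5:20 PM on Dec 17.
+11 hours and 20 minutes → arrive 4:40 AM UTC on Dec 18.
Flight 2 in UTC: 6:23 PM − 8:45 = 9:38 AM on Dec 18.
+7 hours 22 minutes → arrive 5:00 PM UTC on Dec 18.
Flight 1 lands earlier by 12 hours 20 minutes.

the first, by 12 hours 20 minutes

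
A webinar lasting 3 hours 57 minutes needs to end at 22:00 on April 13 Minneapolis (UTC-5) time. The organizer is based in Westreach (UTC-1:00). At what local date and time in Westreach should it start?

Target end time in UTC: 22:00 + 5:00 = 03:00 on Apr 14.
Subtract 3 hours 57 minutes → start 23:03 UTC on Apr 13.
Westreach is UTC−1:00: 23:03 − 1:00 = 22:03 on Apr 13.

22:03 on Apr 13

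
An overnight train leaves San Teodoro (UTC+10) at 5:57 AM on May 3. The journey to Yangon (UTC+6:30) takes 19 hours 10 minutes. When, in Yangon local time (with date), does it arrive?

9:37 PM on May 3

Yangon is 3:30 behind San Teodoro.
After 19 hours and 10 minutes it is 1:07 AM (May 4) in San Teodoro.
Shift by the zone difference: 1:07 AM − 3:30 = 9:37 PM on May 3 in Yangon.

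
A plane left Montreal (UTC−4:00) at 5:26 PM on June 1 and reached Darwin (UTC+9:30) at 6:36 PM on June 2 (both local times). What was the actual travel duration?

11 hours 40 minutes

Departure in UTC: 5:26 PM + 4:00 = 9:26 PM on Jun 1.
Arrival in UTC: 6:36 PM − 9:30 = 9:06 AM on Jun 2.
Elapsed = 9:06 AM − 9:26 PM (+1 day) = 11 hours 40 minutes.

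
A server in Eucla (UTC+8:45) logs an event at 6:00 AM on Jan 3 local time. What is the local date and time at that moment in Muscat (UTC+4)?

1:15 AM on January 3

In UTC: 6:00 AM − 8:45 = 9:15 PM on Jan 2.
Muscat is UTC+4:00: 9:15 PM + 4:00 = 1:15 AM on Jan 3.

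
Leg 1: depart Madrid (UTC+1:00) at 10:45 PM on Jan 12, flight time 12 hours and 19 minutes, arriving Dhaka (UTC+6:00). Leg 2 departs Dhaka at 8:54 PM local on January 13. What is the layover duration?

4 hours 50 minutes

Convert departure to UTC: 10:45 PM − 1:00 = 9:45 PM UTC on Jan 12.
Add 12 hours 19 minutes flight time → 10:04 AM UTC (Jan 13).
Dhaka is UTC+6:00, so local arrival = 10:04 AM + 6:00 = 4:04 PM on Jan 13.
Layover = 8:54 PM − 4:04 PM = 4 hours 50 minutes.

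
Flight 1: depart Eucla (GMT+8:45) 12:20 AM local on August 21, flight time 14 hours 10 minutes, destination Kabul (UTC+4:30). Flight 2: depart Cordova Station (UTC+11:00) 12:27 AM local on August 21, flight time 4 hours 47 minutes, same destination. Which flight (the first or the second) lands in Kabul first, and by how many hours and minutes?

the second, by 11 hours 31 minutes

Flight 1 in UTC: 12:20 AM − 8:45 = 3:35 PM on Aug 20.
+14 hours 10 minutes → arrive 5:45 AM UTC on Aug 21.
Flight 2 in UTC: 12:27 AM − 11:00 = 1:27 PM on Aug 20.
+4 hours 47 minutes → arrive 6:14 PM UTC on Aug 20.
Flight 2 lands earlier by 11 hours 31 minutes.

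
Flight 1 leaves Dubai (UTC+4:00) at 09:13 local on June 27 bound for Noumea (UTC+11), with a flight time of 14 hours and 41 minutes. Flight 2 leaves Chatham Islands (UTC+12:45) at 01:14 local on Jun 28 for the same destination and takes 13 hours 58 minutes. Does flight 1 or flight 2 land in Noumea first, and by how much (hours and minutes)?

the first, by 6 hours 33 minutes

Flight 1 in UTC: 09:13 − 4:00 = 05:13 on Jun 27.
+14 hours 41 minutes → arrive 19:54 UTC on Jun 27.
Flight 2 in UTC: 01:14 − 12:45 = 12:29 on Jun 27.
+13 hours 58 minutes → arrive 02:27 UTC on Jun 28.
Flight 1 lands earlier by 6 hours 33 minutes.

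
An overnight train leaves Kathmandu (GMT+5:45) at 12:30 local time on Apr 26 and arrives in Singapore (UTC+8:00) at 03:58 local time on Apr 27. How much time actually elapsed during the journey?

Departure in UTC: 12:30 − 5:45 = 06:45 on Apr 26.
Arrival in UTC: 03:58 − 8:00 = 19:58 on Apr 26.
Elapsed = 19:58 − 06:45 = 13 hours 13 minutes.

13 hours 13 minutes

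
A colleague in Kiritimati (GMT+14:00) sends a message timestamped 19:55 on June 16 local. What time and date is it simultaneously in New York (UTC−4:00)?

01:55 on Jun 16

New York is 18:00 behind Kiritimati.
Shift by the zone difference: 19:55 − 18:00 = 01:55 on Jun 16 in New York.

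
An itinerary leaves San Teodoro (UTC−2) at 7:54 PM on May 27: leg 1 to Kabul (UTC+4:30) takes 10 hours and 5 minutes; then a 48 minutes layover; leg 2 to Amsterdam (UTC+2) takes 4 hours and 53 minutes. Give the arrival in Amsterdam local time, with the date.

Convert departure to UTC: 7:54 PM + 2:00 = 9:54 PM UTC on May 27.
Add 10 hours 5 minutes leg 1 → 7:59 AM UTC (May 28).
Add 48 minutes layover in Kabul → 8:47 AM UTC.
Add 4 hours and 53 minutes leg 2 → 1:40 PM UTC.
Amsterdam is UTC+2:00, so local arrival = 1:40 PM + 2:00 = 3:40 PM on May 28.

3:40 PM on May 28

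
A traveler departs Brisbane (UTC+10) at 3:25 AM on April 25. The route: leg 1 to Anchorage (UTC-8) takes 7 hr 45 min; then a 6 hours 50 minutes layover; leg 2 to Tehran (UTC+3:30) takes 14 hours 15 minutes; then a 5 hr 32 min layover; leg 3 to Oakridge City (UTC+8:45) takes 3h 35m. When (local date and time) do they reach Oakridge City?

4:07 PM on April 26

Convert departure to UTC: 3:25 AM − 10:00 = 5:25 PM UTC on Apr 24.
Add 7 hours 45 minutes leg 1 → 1:10 AM UTC (Apr 25).
Add 6 hours and 50 minutes layover in Anchorage → 8:00 AM UTC.
Add 14 hours and 15 minutes leg 2 → 10:15 PM UTC.
Add 5 hours 32 minutes layover in Tehran → 3:47 AM UTC (Apr 26).
Add 3 hours and 35 minutes leg 3 → 7:22 AM UTC.
Oakridge City is UTC+8:45, so local arrival = 7:22 AM + 8:45 = 4:07 PM on Apr 26.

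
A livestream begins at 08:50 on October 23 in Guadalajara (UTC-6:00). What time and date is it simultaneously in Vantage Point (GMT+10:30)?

01:20 on October 24

Vantage Point is 16:30 ahead of Guadalajara.
Shift by the zone difference: 08:50 + 16:30 = 01:20 on Oct 24 in Vantage Point.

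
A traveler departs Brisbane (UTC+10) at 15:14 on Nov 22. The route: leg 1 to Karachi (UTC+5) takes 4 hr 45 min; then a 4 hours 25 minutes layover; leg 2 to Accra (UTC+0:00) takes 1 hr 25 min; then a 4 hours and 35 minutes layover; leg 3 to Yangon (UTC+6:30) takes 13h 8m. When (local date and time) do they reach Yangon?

Convert departure to UTC: 15:14 − 10:00 = 05:14 UTC on Nov 22.
Add 4 hours and 45 minutes leg 1 → 09:59 UTC.
Add 4 hours and 25 minutes layover in Karachi → 14:24 UTC.
Add 1 hour and 25 minutes leg 2 → 15:49 UTC.
Add 4 hours 35 minutes layover in Accra → 20:24 UTC.
Add 13 hours 8 minutes leg 3 → 09:32 UTC (Nov 23).
Yangon is UTC+6:30, so local arrival = 09:32 + 6:30 = 16:02 on Nov 23.

16:02 on Nov 23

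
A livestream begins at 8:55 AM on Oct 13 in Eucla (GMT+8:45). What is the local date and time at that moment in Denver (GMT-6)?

Denver is 14:45 behind Eucla.
Shift by the zone difference: 8:55 AM − 14:45 = 6:10 PM on Oct 12 in Denver.

6:10 PM on October 12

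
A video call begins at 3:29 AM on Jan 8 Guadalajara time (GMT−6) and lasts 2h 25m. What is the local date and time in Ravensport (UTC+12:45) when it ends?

Convert start to UTC: 3:29 AM + 6:00 = 9:29 AM UTC on Jan 8.
Add 2 hours and 25 minutes duration → 11:54 AM UTC.
Ravensport is UTC+12:45, so local end time = 11:54 AM + 12:45 = 12:39 AM on Jan 9.

12:39 AM on January 9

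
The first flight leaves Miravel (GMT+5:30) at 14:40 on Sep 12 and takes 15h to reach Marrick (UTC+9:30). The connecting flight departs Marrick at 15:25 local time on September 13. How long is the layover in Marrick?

5 hours 45 minutes

Convert departure to UTC: 14:40 − 5:30 = 09:10 UTC on Sep 12.
Add 15 hours flight time → 00:10 UTC (Sep 13).
Marrick is UTC+9:30, so local arrival = 00:10 + 9:30 = 09:40 on Sep 13.
Layover = 15:25 − 09:40 = 5 hours 45 minutes.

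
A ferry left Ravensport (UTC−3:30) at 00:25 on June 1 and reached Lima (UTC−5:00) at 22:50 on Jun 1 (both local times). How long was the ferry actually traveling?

Departure in UTC: 00:25 + 3:30 = 03:55 on Jun 1.
Arrival in UTC: 22:50 + 5:00 = 03:50 on Jun 2.
Elapsed = 03:50 − 03:55 (+1 day) = 23 hours 55 minutes.

23 hours 55 minutes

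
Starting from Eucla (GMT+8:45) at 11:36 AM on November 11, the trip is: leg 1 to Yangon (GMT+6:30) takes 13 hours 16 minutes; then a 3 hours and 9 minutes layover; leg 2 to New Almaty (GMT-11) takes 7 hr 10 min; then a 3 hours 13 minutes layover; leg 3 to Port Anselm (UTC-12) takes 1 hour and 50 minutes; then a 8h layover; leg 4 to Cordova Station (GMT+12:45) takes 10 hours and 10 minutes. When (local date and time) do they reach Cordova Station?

Convert departure to UTC: 11:36 AM − 8:45 = 2:51 AM UTC on Nov 11.
Add 13 hours and 16 minutes leg 1 → 4:07 PM UTC.
Add 3 hours and 9 minutes layover in Yangon → 7:16 PM UTC.
Add 7 hours and 10 minutes leg 2 → 2:26 AM UTC (Nov 12).
Add 3 hours 13 minutes layover in New Almaty → 5:39 AM UTC.
Add 1 hour and 50 minutes leg 3 → 7:29 AM UTC.
Add 8 hours layover in Port Anselm → 3:29 PM UTC.
Add 10 hours and 10 minutes leg 4 → 1:39 AM UTC (Nov 13).
Cordova Station is UTC+12:45, so local arrival = 1:39 AM + 12:45 = 2:24 PM on Nov 13.

2:24 PM on November 13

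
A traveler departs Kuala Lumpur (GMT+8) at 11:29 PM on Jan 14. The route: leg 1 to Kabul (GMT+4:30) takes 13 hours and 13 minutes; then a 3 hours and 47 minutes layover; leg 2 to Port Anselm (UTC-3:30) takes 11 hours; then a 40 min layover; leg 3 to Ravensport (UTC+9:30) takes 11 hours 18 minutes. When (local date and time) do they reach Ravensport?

4:57 PM on January 16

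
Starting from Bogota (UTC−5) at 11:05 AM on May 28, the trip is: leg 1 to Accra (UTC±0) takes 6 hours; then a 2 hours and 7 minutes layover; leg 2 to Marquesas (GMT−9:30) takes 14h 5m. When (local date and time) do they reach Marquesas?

4:47 AM on May 29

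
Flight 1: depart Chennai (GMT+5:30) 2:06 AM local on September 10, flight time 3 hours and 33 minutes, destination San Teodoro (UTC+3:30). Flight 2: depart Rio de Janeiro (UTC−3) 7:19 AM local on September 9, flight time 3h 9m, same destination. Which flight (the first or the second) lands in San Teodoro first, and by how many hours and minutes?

the second, by 10 hours 41 minutes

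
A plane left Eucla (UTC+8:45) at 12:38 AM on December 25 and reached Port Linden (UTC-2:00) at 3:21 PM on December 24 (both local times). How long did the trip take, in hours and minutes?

Port Linden is 10:45 behind Eucla.
Clock-face elapsed time (ignoring zones) is −9 hours 17 minutes.
Actual elapsed = −9 hours 17 minutes + 10:45 = 1 hour 28 minutes.

1 hour 28 minutes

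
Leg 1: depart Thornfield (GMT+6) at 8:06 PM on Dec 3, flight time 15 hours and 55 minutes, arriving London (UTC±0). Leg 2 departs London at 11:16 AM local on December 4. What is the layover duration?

Convert departure to UTC: 8:06 PM − 6:00 = 2:06 PM UTC on Dec 3.
Add 15 hours 55 minutes flight time → 6:01 AM UTC (Dec 4).
London is UTC+0, so local arrival is the same: 6:01 AM on Dec 4.
Layover = 11:16 AM − 6:01 AM = 5 hours 15 minutes.

5 hours 15 minutes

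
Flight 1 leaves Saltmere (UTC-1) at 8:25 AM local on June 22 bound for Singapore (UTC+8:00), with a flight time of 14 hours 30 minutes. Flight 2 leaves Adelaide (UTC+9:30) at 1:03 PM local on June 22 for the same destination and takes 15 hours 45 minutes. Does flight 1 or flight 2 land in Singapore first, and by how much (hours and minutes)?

Flight 1 in UTC: 8:25 AM + 1:00 = 9:25 AM on Jun 22.
+14 hours and 30 minutes → arrive 11:55 PM UTC on Jun 22.
Flight 2 in UTC: 1:03 PM − 9:30 = 3:33 AM on Jun 22.
+15 hours 45 minutes → arrive 7:18 PM UTC on Jun 22.
Flight 2 lands earlier by 4 hours 37 minutes.

the second, by 4 hours 37 minutes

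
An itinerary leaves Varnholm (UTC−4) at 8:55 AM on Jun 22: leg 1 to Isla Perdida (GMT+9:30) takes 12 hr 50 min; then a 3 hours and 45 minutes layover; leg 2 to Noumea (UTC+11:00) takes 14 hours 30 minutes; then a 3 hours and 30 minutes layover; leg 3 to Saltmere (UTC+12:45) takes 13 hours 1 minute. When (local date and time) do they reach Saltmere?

Convert departure to UTC: 8:55 AM + 4:00 = 12:55 PM UTC on Jun 22.
Add 12 hours and 50 minutes leg 1 → 1:45 AM UTC (Jun 23).
Add 3 hours 45 minutes layover in Isla Perdida → 5:30 AM UTC.
Add 14 hours 30 minutes leg 2 → 8:00 PM UTC.
Add 3 hours and 30 minutes layover in Noumea → 11:30 PM UTC.
Add 13 hours and 1 minute leg 3 → 12:31 PM UTC (Jun 24).
Saltmere is UTC+12:45, so local arrival = 12:31 PM + 12:45 = 1:16 AM on Jun 25.

1:16 AM on Jun 25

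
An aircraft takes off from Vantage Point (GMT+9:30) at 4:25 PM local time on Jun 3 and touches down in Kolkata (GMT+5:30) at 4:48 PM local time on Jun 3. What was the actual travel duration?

Departure in UTC: 4:25 PM − 9:30 = 6:55 AM on Jun 3.
Arrival in UTC: 4:48 PM − 5:30 = 11:18 AM on Jun 3.
Elapsed = 11:18 AM − 6:55 AM = 4 hours 23 minutes.

4 hours 23 minutes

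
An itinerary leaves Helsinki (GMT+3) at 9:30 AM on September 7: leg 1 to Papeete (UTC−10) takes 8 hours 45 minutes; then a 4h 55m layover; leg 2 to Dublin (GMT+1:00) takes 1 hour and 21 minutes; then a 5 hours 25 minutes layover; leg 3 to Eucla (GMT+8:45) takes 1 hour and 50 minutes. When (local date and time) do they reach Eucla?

Convert departure to UTC: 9:30 AM − 3:00 = 6:30 AM UTC on Sep 7.
Add 8 hours 45 minutes leg 1 → 3:15 PM UTC.
Add 4 hours 55 minutes layover in Papeete → 8:10 PM UTC.
Add 1 hour and 21 minutes leg 2 → 9:31 PM UTC.
Add 5 hours and 25 minutes layover in Dublin → 2:56 AM UTC (Sep 8).
Add 1 hour and 50 minutes leg 3 → 4:46 AM UTC.
Eucla is UTC+8:45, so local arrival = 4:46 AM + 8:45 = 1:31 PM on Sep 8.

1:31 PM on Sep 8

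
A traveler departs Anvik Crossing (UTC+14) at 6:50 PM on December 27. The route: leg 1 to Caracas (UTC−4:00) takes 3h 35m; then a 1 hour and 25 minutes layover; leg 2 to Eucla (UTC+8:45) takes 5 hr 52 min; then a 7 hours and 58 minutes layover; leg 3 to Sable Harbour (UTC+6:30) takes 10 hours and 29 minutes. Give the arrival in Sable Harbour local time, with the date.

Convert departure to UTC: 6:50 PM − 14:00 = 4:50 AM UTC on Dec 27.
Add 3 hours 35 minutes leg 1 → 8:25 AM UTC.
Add 1 hour 25 minutes layover in Caracas → 9:50 AM UTC.
Add 5 hours and 52 minutes leg 2 → 3:42 PM UTC.
Add 7 hours and 58 minutes layover in Eucla → 11:40 PM UTC.
Add 10 hours and 29 minutes leg 3 → 10:09 AM UTC (Dec 28).
Sable Harbour is UTC+6:30, so local arrival = 10:09 AM + 6:30 = 4:39 PM on Dec 28.

4:39 PM on Dec 28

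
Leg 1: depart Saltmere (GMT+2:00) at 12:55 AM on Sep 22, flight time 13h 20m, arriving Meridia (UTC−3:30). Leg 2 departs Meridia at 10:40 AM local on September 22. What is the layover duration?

Convert departure to UTC: 12:55 AM − 2:00 = 10:55 PM UTC on Sep 21.
Add 13 hours and 20 minutes flight time → 12:15 PM UTC (Sep 22).
Meridia is UTC−3:30, so local arrival = 12:15 PM − 3:30 = 8:45 AM on Sep 22.
Layover = 10:40 AM − 8:45 AM = 1 hour 55 minutes.

1 hour 55 minutes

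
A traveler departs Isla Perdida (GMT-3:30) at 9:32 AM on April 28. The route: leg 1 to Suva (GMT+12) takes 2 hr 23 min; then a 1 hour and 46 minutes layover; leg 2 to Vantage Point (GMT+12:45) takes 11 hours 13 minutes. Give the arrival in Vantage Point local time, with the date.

5:09 PM on April 29

Convert departure to UTC: 9:32 AM + 3:30 = 1:02 PM UTC on Apr 28.
Add 2 hours 23 minutes leg 1 → 3:25 PM UTC.
Add 1 hour 46 minutes layover in Suva → 5:11 PM UTC.
Add 11 hours and 13 minutes leg 2 → 4:24 AM UTC (Apr 29).
Vantage Point is UTC+12:45, so local arrival = 4:24 AM + 12:45 = 5:09 PM on Apr 29.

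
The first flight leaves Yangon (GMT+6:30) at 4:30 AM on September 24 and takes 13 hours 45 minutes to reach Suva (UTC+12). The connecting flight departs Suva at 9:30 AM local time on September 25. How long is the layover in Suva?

Convert departure to UTC: 4:30 AM − 6:30 = 10:00 PM UTC on Sep 23.
Add 13 hours and 45 minutes flight time → 11:45 AM UTC (Sep 24).
Suva is UTC+12:00, so local arrival = 11:45 AM + 12:00 = 11:45 PM on Sep 24.
Layover = 9:30 AM − 11:45 PM (+1 day) = 9 hours 45 minutes.

9 hours 45 minutes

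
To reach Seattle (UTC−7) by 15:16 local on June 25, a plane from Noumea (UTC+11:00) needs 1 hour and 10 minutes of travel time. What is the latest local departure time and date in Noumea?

Target arrival in UTC: 15:16 + 7:00 = 22:16 on Jun 25.
Subtract 1 hour 10 minutes → departure 21:06 UTC on Jun 25.
Noumea is UTC+11:00: 21:06 + 11:00 = 08:06 on Jun 26.

08:06 on June 26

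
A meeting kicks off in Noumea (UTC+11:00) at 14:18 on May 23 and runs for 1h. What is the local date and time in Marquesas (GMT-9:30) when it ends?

18:48 on May 22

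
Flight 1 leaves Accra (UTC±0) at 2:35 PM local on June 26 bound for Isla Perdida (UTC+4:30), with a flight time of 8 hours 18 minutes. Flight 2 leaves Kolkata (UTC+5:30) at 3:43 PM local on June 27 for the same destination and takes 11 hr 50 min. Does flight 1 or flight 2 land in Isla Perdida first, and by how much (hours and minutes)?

Flight 1 departs at 2:35 PM UTC (Jun 26).
+8 hours 18 minutes → arrive 10:53 PM UTC on Jun 26.
Flight 2 in UTC: 3:43 PM − 5:30 = 10:13 AM on Jun 27.
+11 hours and 50 minutes → arrive 10:03 PM UTC on Jun 27.
Flight 1 lands earlier by 23 hours 10 minutes.

the first, by 23 hours 10 minutes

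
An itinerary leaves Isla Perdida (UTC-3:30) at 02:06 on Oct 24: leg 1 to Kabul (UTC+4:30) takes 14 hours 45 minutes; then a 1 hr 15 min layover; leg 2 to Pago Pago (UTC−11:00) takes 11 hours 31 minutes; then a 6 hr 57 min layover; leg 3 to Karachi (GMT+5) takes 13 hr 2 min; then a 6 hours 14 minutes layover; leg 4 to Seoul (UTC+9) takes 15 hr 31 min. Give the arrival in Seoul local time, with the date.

11:51 on October 27

Convert departure to UTC: 02:06 + 3:30 = 05:36 UTC on Oct 24.
Add 14 hours and 45 minutes leg 1 → 20:21 UTC.
Add 1 hour 15 minutes layover in Kabul → 21:36 UTC.
Add 11 hours and 31 minutes leg 2 → 09:07 UTC (Oct 25).
Add 6 hours 57 minutes layover in Pago Pago → 16:04 UTC.
Add 13 hours and 2 minutes leg 3 → 05:06 UTC (Oct 26).
Add 6 hours 14 minutes layover in Karachi → 11:20 UTC.
Add 15 hours and 31 minutes leg 4 → 02:51 UTC (Oct 27).
Seoul is UTC+9:00, so local arrival = 02:51 + 9:00 = 11:51 on Oct 27.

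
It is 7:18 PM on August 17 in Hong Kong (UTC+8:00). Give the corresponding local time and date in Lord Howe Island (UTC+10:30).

In UTC: 7:18 PM − 8:00 = 11:18 AM on Aug 17.
Lord Howe Island is UTC+10:30: 11:18 AM + 10:30 = 9:48 PM on Aug 17.

9:48 PM on Aug 17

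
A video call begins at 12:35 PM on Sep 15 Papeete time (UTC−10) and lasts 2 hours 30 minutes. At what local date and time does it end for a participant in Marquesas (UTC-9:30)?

3:35 PM on September 15

Convert start to UTC: 12:35 PM + 10:00 = 10:35 PM UTC on Sep 15.
Add 2 hours 30 minutes duration → 1:05 AM UTC (Sep 16).
Marquesas is UTC−9:30, so local end time = 1:05 AM − 9:30 = 3:35 PM on Sep 15.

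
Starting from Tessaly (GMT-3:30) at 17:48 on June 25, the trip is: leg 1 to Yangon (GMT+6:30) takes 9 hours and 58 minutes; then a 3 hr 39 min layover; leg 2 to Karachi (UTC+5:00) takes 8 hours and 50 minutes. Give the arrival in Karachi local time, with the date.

00:45 on June 27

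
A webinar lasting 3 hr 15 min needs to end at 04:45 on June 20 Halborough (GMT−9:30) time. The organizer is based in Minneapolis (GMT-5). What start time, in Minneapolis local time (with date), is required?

Target end time in UTC: 04:45 + 9:30 = 14:15 on Jun 20.
Subtract 3 hours and 15 minutes → start 11:00 UTC on Jun 20.
Minneapolis is UTC−5:00: 11:00 − 5:00 = 06:00 on Jun 20.

06:00 on June 20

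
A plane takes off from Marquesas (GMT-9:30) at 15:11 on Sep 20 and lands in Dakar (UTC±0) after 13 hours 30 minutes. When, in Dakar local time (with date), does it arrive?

Convert departure to UTC: 15:11 + 9:30 = 00:41 UTC on Sep 21.
Add 13 hours 30 minutes travel time → 14:11 UTC.
Dakar is UTC+0, so local arrival is the same: 14:11 on Sep 21.

14:11 on Sep 21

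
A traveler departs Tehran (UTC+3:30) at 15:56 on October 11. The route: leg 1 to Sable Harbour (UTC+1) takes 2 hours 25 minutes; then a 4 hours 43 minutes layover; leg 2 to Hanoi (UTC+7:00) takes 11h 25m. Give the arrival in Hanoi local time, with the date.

Convert departure to UTC: 15:56 − 3:30 = 12:26 UTC on Oct 11.
Add 2 hours and 25 minutes leg 1 → 14:51 UTC.
Add 4 hours and 43 minutes layover in Sable Harbour → 19:34 UTC.
Add 11 hours 25 minutes leg 2 → 06:59 UTC (Oct 12).
Hanoi is UTC+7:00, so local arrival = 06:59 + 7:00 = 13:59 on Oct 12.

13:59 on Oct 12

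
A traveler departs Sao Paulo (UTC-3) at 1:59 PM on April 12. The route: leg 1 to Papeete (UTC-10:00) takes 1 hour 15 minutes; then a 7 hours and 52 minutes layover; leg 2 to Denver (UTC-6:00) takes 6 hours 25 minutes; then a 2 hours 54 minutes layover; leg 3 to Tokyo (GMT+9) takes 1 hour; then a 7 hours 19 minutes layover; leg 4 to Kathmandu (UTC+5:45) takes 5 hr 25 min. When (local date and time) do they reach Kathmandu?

Convert departure to UTC: 1:59 PM + 3:00 = 4:59 PM UTC on Apr 12.
Add 1 hour and 15 minutes leg 1 → 6:14 PM UTC.
Add 7 hours 52 minutes layover in Papeete → 2:06 AM UTC (Apr 13).
Add 6 hours 25 minutes leg 2 → 8:31 AM UTC.
Add 2 hours and 54 minutes layover in Denver → 11:25 AM UTC.
Add 1 hour leg 3 → 12:25 PM UTC.
Add 7 hours 19 minutes layover in Tokyo → 7:44 PM UTC.
Add 5 hours and 25 minutes leg 4 → 1:09 AM UTC (Apr 14).
Kathmandu is UTC+5:45, so local arrival = 1:09 AM + 5:45 = 6:54 AM on Apr 14.

6:54 AM on April 14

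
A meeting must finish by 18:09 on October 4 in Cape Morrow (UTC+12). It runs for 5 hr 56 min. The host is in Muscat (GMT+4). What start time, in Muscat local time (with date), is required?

Target end time in UTC: 18:09 − 12:00 = 06:09 on Oct 4.
Subtract 5 hours 56 minutes → start 00:13 UTC on Oct 4.
Muscat is UTC+4:00: 00:13 + 4:00 = 04:13 on Oct 4.

04:13 on October 4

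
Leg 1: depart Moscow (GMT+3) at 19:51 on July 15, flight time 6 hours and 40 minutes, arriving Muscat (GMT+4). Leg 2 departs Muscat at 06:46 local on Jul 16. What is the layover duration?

3 hours 15 minutes

Convert departure to UTC: 19:51 − 3:00 = 16:51 UTC on Jul 15.
Add 6 hours 40 minutes flight time → 23:31 UTC.
Muscat is UTC+4:00, so local arrival = 23:31 + 4:00 = 03:31 on Jul 16.
Layover = 06:46 − 03:31 = 3 hours 15 minutes.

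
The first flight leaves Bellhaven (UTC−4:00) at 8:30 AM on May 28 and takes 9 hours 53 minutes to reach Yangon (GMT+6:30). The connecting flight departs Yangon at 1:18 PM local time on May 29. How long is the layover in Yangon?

8 hours 25 minutes

Convert departure to UTC: 8:30 AM + 4:00 = 12:30 PM UTC on May 28.
Add 9 hours and 53 minutes flight time → 10:23 PM UTC.
Yangon is UTC+6:30, so local arrival = 10:23 PM + 6:30 = 4:53 AM on May 29.
Layover = 1:18 PM − 4:53 AM = 8 hours 25 minutes.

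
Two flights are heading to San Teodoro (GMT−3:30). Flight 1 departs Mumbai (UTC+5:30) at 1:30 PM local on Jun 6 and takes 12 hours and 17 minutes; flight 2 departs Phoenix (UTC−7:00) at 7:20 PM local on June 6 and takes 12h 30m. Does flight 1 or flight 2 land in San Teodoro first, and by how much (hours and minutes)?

Flight 1 in UTC: 1:30 PM − 5:30 = 8:00 AM on Jun 6.
+12 hours and 17 minutes → arrive 8:17 PM UTC on Jun 6.
Flight 2 in UTC: 7:20 PM + 7:00 = 2:20 AM on Jun 7.
+12 hours 30 minutes → arrive 2:50 PM UTC on Jun 7.
Flight 1 lands earlier by 18 hours 33 minutes.

the first, by 18 hours 33 minutes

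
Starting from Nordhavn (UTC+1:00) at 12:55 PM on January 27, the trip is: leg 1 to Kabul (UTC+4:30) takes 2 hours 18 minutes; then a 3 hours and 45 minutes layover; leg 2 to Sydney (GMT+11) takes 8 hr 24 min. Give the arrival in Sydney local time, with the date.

1:22 PM on January 28

Convert departure to UTC: 12:55 PM − 1:00 = 11:55 AM UTC on Jan 27.
Add 2 hours 18 minutes leg 1 → 2:13 PM UTC.
Add 3 hours 45 minutes layover in Kabul → 5:58 PM UTC.
Add 8 hours and 24 minutes leg 2 → 2:22 AM UTC (Jan 28).
Sydney is UTC+11:00, so local arrival = 2:22 AM + 11:00 = 1:22 PM on Jan 28.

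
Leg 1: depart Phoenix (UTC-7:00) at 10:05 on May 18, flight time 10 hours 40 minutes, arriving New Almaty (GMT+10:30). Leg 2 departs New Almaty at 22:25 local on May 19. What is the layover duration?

Convert departure to UTC: 10:05 + 7:00 = 17:05 UTC on May 18.
Add 10 hours and 40 minutes flight time → 03:45 UTC (May 19).
New Almaty is UTC+10:30, so local arrival = 03:45 + 10:30 = 14:15 on May 19.
Layover = 22:25 − 14:15 = 8 hours 10 minutes.

8 hours 10 minutes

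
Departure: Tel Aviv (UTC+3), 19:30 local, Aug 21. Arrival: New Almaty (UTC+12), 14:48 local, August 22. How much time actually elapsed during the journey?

10 hours 18 minutes

Departure in UTC: 19:30 − 3:00 = 16:30 on Aug 21.
Arrival in UTC: 14:48 − 12:00 = 02:48 on Aug 22.
Elapsed = 02:48 − 16:30 (+1 day) = 10 hours 18 minutes.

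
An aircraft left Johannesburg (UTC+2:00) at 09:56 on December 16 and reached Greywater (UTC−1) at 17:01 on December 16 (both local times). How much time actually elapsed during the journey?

Departure in UTC: 09:56 − 2:00 = 07:56 on Dec 16.
Arrival in UTC: 17:01 + 1:00 = 18:01 on Dec 16.
Elapsed = 18:01 − 07:56 = 10 hours 5 minutes.

10 hours 5 minutes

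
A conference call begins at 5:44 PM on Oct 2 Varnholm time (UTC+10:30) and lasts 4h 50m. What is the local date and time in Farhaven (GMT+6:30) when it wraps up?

6:34 PM on October 2

Farhaven is 4:00 behind Varnholm.
After 4 hours 50 minutes it is 10:34 PM in Varnholm.
Shift by the zone difference: 10:34 PM − 4:00 = 6:34 PM on Oct 2 in Farhaven.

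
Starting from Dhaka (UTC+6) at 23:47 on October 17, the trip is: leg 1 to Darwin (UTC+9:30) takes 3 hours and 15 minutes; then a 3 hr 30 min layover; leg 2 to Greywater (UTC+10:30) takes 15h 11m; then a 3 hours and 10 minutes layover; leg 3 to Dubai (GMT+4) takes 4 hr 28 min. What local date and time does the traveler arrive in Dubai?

03:21 on Oct 19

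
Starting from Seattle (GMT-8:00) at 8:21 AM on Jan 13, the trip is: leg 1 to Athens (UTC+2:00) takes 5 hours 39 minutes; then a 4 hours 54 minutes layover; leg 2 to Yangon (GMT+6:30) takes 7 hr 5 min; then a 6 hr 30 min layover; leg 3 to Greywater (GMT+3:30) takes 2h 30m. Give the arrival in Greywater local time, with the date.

10:29 PM on January 14

Convert departure to UTC: 8:21 AM + 8:00 = 4:21 PM UTC on Jan 13.
Add 5 hours 39 minutes leg 1 → 10:00 PM UTC.
Add 4 hours and 54 minutes layover in Athens → 2:54 AM UTC (Jan 14).
Add 7 hours and 5 minutes leg 2 → 9:59 AM UTC.
Add 6 hours 30 minutes layover in Yangon → 4:29 PM UTC.
Add 2 hours 30 minutes leg 3 → 6:59 PM UTC.
Greywater is UTC+3:30, so local arrival = 6:59 PM + 3:30 = 10:29 PM on Jan 14.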